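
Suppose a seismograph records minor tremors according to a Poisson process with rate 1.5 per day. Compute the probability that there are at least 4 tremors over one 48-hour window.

Over the interval, μ = 1.5 × 2 = 3 (a 48-hour window = 2 days).
P(N ≥ 4) = 1 − P(N ≤ 3) = 1 − Σ_{j=0}^{3} e^(−μ) μ^j/j! ≈ 0.3528.

0.3528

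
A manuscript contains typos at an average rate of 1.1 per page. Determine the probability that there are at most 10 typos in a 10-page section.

0.4599

Over the interval, μ = 1.1 × 10 = 11 (a 10-page section = 10 pages).
P(N ≤ 10) = Σ_{j=0}^{10} e^(−μ) μ^j/j! ≈ 0.4599.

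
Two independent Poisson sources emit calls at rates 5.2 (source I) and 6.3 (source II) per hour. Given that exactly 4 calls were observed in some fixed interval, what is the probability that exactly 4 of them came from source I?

0.0418

Given the total, each event is independently from source I with probability p = λ_I/(λ_I+λ_II) = 5.2/11.5 ≈ 0.4522.
So K ~ Binomial(4, 5.2/11.5): P(K = 4) = C(4,4) · (5.2/11.5)^4 · (6.3/11.5)^0 ≈ 0.0418.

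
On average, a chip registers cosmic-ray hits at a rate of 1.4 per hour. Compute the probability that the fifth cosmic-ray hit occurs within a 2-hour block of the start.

Over the interval, μ = 1.4 × 2 = 2.8 (a 2-hour block = 2 hours).
The fifth arrival falls in the interval iff at least 5 events occur there: P(S_5 ≤ t) = P(N ≥ 5) = 1 − P(N ≤ 4) ≈ 0.1523.

0.1523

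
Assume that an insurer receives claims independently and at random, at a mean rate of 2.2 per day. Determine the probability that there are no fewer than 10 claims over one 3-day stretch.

0.1314

Over the interval, μ = 2.2 × 3 = 6.6 (a 3-day stretch = 3 days).
P(N ≥ 10) = 1 − P(N ≤ 9) = 1 − Σ_{j=0}^{9} e^(−μ) μ^j/j! ≈ 0.1314.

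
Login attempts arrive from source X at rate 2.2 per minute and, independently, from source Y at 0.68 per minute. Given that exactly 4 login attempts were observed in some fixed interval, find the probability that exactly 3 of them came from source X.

0.4210

Given the total, each event is independently from source X with probability p = λ_X/(λ_X+λ_Y) = 2.2/2.88 ≈ 0.7639.
So K ~ Binomial(4, 2.2/2.88): P(K = 3) = C(4,3) · (2.2/2.88)^3 · (0.68/2.88)^1 ≈ 0.4210.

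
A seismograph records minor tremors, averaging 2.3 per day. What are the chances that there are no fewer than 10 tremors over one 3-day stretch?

Over the interval, μ = 2.3 × 3 = 6.9 (a 3-day stretch = 3 days).
P(N ≥ 10) = 1 − P(N ≤ 9) = 1 − Σ_{j=0}^{9} e^(−μ) μ^j/j! ≈ 0.1595.

0.1595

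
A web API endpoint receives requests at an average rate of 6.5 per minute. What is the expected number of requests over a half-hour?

E[N] = λt = 6.5 × 30 = 195 (a half-hour = 30 minutes).

195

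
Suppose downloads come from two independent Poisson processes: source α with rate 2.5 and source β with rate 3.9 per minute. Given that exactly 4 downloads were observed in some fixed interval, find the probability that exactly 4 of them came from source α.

0.0233

Given the total, each event is independently from source α with probability p = λ_α/(λ_α+λ_β) = 2.5/6.4 ≈ 0.3906.
So K ~ Binomial(4, 2.5/6.4): P(K = 4) = C(4,4) · (2.5/6.4)^4 · (3.9/6.4)^0 ≈ 0.0233.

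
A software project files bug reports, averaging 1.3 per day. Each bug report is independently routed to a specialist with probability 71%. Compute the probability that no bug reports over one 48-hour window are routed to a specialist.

Thinning: the bug reports that are routed to a specialist themselves form a Poisson process with rate 0.71 × 1.3 = 0.923 per day.
Over the interval, μ = 0.923 × 2 = 1.846 (a 48-hour window = 2 days).
P(N = 0) = e^(−1.846) · 1.846^0/0! ≈ 0.1579.

0.1579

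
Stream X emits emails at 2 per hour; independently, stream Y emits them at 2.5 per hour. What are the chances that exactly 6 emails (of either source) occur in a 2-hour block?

0.0911

Independent Poisson processes superpose: combined rate λ = 2 + 2.5 = 4.5 per hour.
Over the interval, μ = 4.5 × 2 = 9 (a 2-hour block = 2 hours).
P(N = 6) = e^(−9) · 9^6/6! ≈ 0.0911.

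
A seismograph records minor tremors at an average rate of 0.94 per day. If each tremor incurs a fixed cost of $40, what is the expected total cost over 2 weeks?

E[N] = 0.94 × 14 = 13.16 (2 weeks = 14 days); E[cost] = 13.16 × $40 = $526.4.

$526.4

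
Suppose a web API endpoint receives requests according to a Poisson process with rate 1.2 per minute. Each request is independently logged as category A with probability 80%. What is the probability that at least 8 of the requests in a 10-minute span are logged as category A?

0.7416

Thinning: the requests that are logged as category A themselves form a Poisson process with rate 0.8 × 1.2 = 0.96 per minute.
Over the interval, μ = 0.96 × 10 = 9.6 (a 10-minute span = 10 minutes).
P(N ≥ 8) = 1 − P(N ≤ 7) ≈ 0.7416.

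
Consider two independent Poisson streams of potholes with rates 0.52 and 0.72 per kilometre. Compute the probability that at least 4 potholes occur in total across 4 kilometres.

Independent Poisson processes superpose: combined rate λ = 0.52 + 0.72 = 1.24 per kilometre.
Over the interval, μ = 1.24 × 4 = 4.96 (4 kilometres).
P(N ≥ 4) = 1 − P(N ≤ 3) ≈ 0.7293.

0.7293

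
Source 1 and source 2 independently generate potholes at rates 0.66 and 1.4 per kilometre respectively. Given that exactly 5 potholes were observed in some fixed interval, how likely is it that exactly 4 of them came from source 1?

0.0358

Given the total, each event is independently from source 1 with probability p = λ_1/(λ_1+λ_2) = 0.66/2.06 ≈ 0.3204.
So K ~ Binomial(5, 0.66/2.06): P(K = 4) = C(5,4) · (0.66/2.06)^4 · (1.4/2.06)^1 ≈ 0.0358.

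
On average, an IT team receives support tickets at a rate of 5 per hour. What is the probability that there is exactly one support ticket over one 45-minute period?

0.0882

Over the interval, μ = 5 × 0.75 = 3.75 (a 45-minute period = 0.75 hours).
P(N = 1) = e^(−μ) μ^1/1! = e^(−3.75) · 3.75^1/1 ≈ 0.0882.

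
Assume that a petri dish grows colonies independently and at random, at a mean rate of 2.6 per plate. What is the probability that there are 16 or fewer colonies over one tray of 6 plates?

0.6056

Over the interval, μ = 2.6 × 6 = 15.6 (a tray of 6 plates = 6 plates).
P(N ≤ 16) = Σ_{j=0}^{16} e^(−μ) μ^j/j! ≈ 0.6056.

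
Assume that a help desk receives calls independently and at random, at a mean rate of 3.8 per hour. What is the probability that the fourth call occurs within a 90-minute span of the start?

Over the interval, μ = 3.8 × 1.5 = 5.7 (a 90-minute span = 1.5 hours).
The fourth arrival falls in the interval iff at least 4 events occur there: P(S_4 ≤ t) = P(N ≥ 4) = 1 − P(N ≤ 3) ≈ 0.8200.

0.8200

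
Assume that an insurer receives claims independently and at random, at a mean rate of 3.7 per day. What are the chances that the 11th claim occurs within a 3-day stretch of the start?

0.5520

Over the interval, μ = 3.7 × 3 = 11.1 (a 3-day stretch = 3 days).
The 11th arrival falls in the interval iff at least 11 events occur there: P(S_11 ≤ t) = P(N ≥ 11) = 1 − P(N ≤ 10) ≈ 0.5520.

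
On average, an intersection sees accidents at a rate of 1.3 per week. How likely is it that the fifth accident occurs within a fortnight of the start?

0.1226

Over the interval, μ = 1.3 × 2 = 2.6 (a fortnight = 2 weeks).
The fifth arrival falls in the interval iff at least 5 events occur there: P(S_5 ≤ t) = P(N ≥ 5) = 1 − P(N ≤ 4) ≈ 0.1226.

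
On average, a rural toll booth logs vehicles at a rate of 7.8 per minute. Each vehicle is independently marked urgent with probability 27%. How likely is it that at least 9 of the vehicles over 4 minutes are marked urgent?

Thinning: the vehicles that are marked urgent themselves form a Poisson process with rate 0.27 × 7.8 = 2.106 per minute.
Over the interval, μ = 2.106 × 4 = 8.424 (4 minutes).
P(N ≥ 9) = 1 − P(N ≤ 8) ≈ 0.4664.

0.4664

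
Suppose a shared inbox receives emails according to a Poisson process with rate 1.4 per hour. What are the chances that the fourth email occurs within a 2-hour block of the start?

0.3081

Over the interval, μ = 1.4 × 2 = 2.8 (a 2-hour block = 2 hours).
The fourth arrival falls in the interval iff at least 4 events occur there: P(S_4 ≤ t) = P(N ≥ 4) = 1 − P(N ≤ 3) ≈ 0.3081.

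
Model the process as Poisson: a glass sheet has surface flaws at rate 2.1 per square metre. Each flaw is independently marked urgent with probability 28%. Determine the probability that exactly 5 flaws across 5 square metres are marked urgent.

Thinning: the flaws that are marked urgent themselves form a Poisson process with rate 0.28 × 2.1 = 0.588 per square metre.
Over the interval, μ = 0.588 × 5 = 2.94 (5 square metres).
P(N = 5) = e^(−2.94) · 2.94^5/5! ≈ 0.0968.

0.0968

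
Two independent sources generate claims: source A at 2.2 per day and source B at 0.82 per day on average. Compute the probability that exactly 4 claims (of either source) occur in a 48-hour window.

0.1321

Independent Poisson processes superpose: combined rate λ = 2.2 + 0.82 = 3.02 per day.
Over the interval, μ = 3.02 × 2 = 6.04 (a 48-hour window = 2 days).
P(N = 4) = e^(−6.04) · 6.04^4/4! ≈ 0.1321.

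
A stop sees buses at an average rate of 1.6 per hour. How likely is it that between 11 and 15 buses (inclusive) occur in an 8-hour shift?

Over the interval, μ = 1.6 × 8 = 12.8 (an 8-hour shift = 8 hours).
P(11 ≤ N ≤ 15) = Σ_{j=11}^{15} e^(−12.8) · 12.8^j/j! ≈ 0.5118.

0.5118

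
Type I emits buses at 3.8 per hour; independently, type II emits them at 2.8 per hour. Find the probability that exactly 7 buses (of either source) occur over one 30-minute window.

Independent Poisson processes superpose: combined rate λ = 3.8 + 2.8 = 6.6 per hour.
Over the interval, μ = 6.6 × 0.5 = 3.3 (a 30-minute window = 0.5 hours).
P(N = 7) = e^(−3.3) · 3.3^7/7! ≈ 0.0312.

0.0312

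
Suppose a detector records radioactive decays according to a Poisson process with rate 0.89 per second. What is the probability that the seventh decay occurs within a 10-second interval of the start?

Over the interval, μ = 0.89 × 10 = 8.9 (a 10-second interval = 10 seconds).
The seventh arrival falls in the interval iff at least 7 events occur there: P(S_7 ≤ t) = P(N ≥ 7) = 1 − P(N ≤ 6) ≈ 0.7840.

0.7840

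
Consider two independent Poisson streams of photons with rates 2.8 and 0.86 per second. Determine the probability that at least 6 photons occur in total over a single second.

Independent Poisson processes superpose: combined rate λ = 2.8 + 0.86 = 3.66 per second.
So μ = 3.66.
P(N ≥ 6) = 1 − P(N ≤ 5) ≈ 0.1642.

0.1642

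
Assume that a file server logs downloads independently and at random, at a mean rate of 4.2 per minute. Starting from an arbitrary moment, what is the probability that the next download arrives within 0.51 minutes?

0.8826

Inter-arrival times are exponential with rate λ = 4.2 per minute.
P(T ≤ 0.51) = 1 − e^(−λt) = 1 − e^(−4.2 × 0.51) = 1 − e^(−2.142) ≈ 0.8826.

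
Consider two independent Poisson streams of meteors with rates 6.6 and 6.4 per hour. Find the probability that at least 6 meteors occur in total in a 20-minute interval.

0.2689

Independent Poisson processes superpose: combined rate λ = 6.6 + 6.4 = 13 per hour.
Over the interval, μ = 13 × 1/3 ≈ 4.33333 (a 20-minute interval = 1/3 hours).
P(N ≥ 6) = 1 − P(N ≤ 5) ≈ 0.2689.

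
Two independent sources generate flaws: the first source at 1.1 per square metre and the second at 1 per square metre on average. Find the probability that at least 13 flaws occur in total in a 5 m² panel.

0.2580

Independent Poisson processes superpose: combined rate λ = 1.1 + 1 = 2.1 per square metre.
Over the interval, μ = 2.1 × 5 = 10.5 (a 5 m² panel = 5 square metres).
P(N ≥ 13) = 1 − P(N ≤ 12) ≈ 0.2580.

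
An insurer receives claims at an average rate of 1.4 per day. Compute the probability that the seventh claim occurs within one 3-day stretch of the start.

0.1325

Over the interval, μ = 1.4 × 3 = 4.2 (a 3-day stretch = 3 days).
The seventh arrival falls in the interval iff at least 7 events occur there: P(S_7 ≤ t) = P(N ≥ 7) = 1 − P(N ≤ 6) ≈ 0.1325.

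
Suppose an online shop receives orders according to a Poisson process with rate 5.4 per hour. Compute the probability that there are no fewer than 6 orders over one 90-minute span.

Over the interval, μ = 5.4 × 1.5 = 8.1 (a 90-minute span = 1.5 hours).
P(N ≥ 6) = 1 − P(N ≤ 5) = 1 − Σ_{j=0}^{5} e^(−μ) μ^j/j! ≈ 0.8178.

0.8178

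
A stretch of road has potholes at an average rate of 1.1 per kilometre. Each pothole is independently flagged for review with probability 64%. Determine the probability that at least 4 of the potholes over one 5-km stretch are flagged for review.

0.4677

Thinning: the potholes that are flagged for review themselves form a Poisson process with rate 0.64 × 1.1 = 0.704 per kilometre.
Over the interval, μ = 0.704 × 5 = 3.52 (a 5-km stretch = 5 kilometres).
P(N ≥ 4) = 1 − P(N ≤ 3) ≈ 0.4677.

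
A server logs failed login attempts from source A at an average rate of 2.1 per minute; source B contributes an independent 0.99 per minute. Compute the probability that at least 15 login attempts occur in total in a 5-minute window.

0.5797

Independent Poisson processes superpose: combined rate λ = 2.1 + 0.99 = 3.09 per minute.
Over the interval, μ = 3.09 × 5 = 15.45 (a 5-minute window = 5 minutes).
P(N ≥ 15) = 1 − P(N ≤ 14) ≈ 0.5797.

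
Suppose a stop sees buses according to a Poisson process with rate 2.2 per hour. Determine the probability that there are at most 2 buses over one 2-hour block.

Over the interval, μ = 2.2 × 2 = 4.4 (a 2-hour block = 2 hours).
P(N ≤ 2) = Σ_{j=0}^{2} e^(−μ) μ^j/j! ≈ 0.1851.

0.1851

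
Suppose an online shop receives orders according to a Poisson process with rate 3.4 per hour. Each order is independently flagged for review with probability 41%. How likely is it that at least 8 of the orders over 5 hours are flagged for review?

Thinning: the orders that are flagged for review themselves form a Poisson process with rate 0.41 × 3.4 = 1.394 per hour.
Over the interval, μ = 1.394 × 5 = 6.97 (5 hours).
P(N ≥ 8) = 1 − P(N ≤ 7) ≈ 0.3968.

0.3968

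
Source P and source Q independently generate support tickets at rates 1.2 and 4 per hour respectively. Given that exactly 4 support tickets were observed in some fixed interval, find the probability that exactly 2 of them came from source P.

Given the total, each event is independently from source P with probability p = λ_P/(λ_P+λ_Q) = 1.2/5.2 ≈ 0.2308.
So K ~ Binomial(4, 1.2/5.2): P(K = 2) = C(4,2) · (1.2/5.2)^2 · (4/5.2)^2 ≈ 0.1891.

0.1891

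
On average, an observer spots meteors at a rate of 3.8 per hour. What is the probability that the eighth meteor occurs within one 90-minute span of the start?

Over the interval, μ = 3.8 × 1.5 = 5.7 (a 90-minute span = 1.5 hours).
The eighth arrival falls in the interval iff at least 8 events occur there: P(S_8 ≤ t) = P(N ≥ 8) = 1 − P(N ≤ 7) ≈ 0.2159.

0.2159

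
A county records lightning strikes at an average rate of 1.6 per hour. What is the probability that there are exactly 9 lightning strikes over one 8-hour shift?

Over the interval, μ = 1.6 × 8 = 12.8 (an 8-hour shift = 8 hours).
P(N = 9) = e^(−μ) μ^9/9! = e^(−12.8) · 12.8^9/362880 ≈ 0.0702.

0.0702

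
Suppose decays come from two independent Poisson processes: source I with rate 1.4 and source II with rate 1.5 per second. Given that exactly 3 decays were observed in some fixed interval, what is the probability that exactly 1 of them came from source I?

0.3875

Given the total, each event is independently from source I with probability p = λ_I/(λ_I+λ_II) = 1.4/2.9 ≈ 0.4828.
So K ~ Binomial(3, 1.4/2.9): P(K = 1) = C(3,1) · (1.4/2.9)^1 · (1.5/2.9)^2 ≈ 0.3875.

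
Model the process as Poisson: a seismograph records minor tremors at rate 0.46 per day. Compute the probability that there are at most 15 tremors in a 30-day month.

Over the interval, μ = 0.46 × 30 = 13.8 (a 30-day month = 30 days).
P(N ≤ 15) = Σ_{j=0}^{15} e^(−μ) μ^j/j! ≈ 0.6890.

0.6890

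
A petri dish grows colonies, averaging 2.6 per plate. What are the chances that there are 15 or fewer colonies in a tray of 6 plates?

Over the interval, μ = 2.6 × 6 = 15.6 (a tray of 6 plates = 6 plates).
P(N ≤ 15) = Σ_{j=0}^{15} e^(−μ) μ^j/j! ≈ 0.5069.

0.5069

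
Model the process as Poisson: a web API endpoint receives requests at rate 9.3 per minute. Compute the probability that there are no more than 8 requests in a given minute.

0.4168

With mean μ = 9.3 per minute,
P(N ≤ 8) = Σ_{j=0}^{8} e^(−μ) μ^j/j! ≈ 0.4168.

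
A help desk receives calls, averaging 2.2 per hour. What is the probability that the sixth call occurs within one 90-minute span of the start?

0.1171

Over the interval, μ = 2.2 × 1.5 = 3.3 (a 90-minute span = 1.5 hours).
The sixth arrival falls in the interval iff at least 6 events occur there: P(S_6 ≤ t) = P(N ≥ 6) = 1 − P(N ≤ 5) ≈ 0.1171.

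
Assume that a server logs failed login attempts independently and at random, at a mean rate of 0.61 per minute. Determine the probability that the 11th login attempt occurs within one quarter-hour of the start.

Over the interval, μ = 0.61 × 15 = 9.15 (a quarter-hour = 15 minutes).
The 11th arrival falls in the interval iff at least 11 events occur there: P(S_11 ≤ t) = P(N ≥ 11) = 1 − P(N ≤ 10) ≈ 0.3119.

0.3119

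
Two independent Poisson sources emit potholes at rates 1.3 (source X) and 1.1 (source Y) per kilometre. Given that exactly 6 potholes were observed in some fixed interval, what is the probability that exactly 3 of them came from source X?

Given the total, each event is independently from source X with probability p = λ_X/(λ_X+λ_Y) = 1.3/2.4 ≈ 0.5417.
So K ~ Binomial(6, 1.3/2.4): P(K = 3) = C(6,3) · (1.3/2.4)^3 · (1.1/2.4)^3 ≈ 0.3060.

0.3060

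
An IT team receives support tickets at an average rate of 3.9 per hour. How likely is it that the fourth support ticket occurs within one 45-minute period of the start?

Over the interval, μ = 3.9 × 0.75 = 2.925 (a 45-minute period = 0.75 hours).
The fourth arrival falls in the interval iff at least 4 events occur there: P(S_4 ≤ t) = P(N ≥ 4) = 1 − P(N ≤ 3) ≈ 0.3360.

0.3360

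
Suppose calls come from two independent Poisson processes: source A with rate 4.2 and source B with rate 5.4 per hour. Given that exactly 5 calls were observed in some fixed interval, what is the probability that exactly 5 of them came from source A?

Given the total, each event is independently from source A with probability p = λ_A/(λ_A+λ_B) = 4.2/9.6 = 0.4375.
So K ~ Binomial(5, 4.2/9.6): P(K = 5) = C(5,5) · (4.2/9.6)^5 · (5.4/9.6)^0 ≈ 0.0160.

0.0160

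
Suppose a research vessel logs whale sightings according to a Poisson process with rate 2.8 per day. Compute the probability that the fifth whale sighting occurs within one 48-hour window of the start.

Over the interval, μ = 2.8 × 2 = 5.6 (a 48-hour window = 2 days).
The fifth arrival falls in the interval iff at least 5 events occur there: P(S_5 ≤ t) = P(N ≥ 5) = 1 − P(N ≤ 4) ≈ 0.6578.

0.6578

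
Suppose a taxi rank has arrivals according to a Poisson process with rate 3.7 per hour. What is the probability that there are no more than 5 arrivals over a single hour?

With mean μ = 3.7 per hour,
P(N ≤ 5) = Σ_{j=0}^{5} e^(−μ) μ^j/j! ≈ 0.8301.

0.8301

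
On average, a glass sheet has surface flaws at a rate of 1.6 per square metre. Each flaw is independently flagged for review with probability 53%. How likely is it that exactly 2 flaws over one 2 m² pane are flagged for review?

0.2638

Thinning: the flaws that are flagged for review themselves form a Poisson process with rate 0.53 × 1.6 = 0.848 per square metre.
Over the interval, μ = 0.848 × 2 = 1.696 (a 2 m² pane = 2 square metres).
P(N = 2) = e^(−1.696) · 1.696^2/2! ≈ 0.2638.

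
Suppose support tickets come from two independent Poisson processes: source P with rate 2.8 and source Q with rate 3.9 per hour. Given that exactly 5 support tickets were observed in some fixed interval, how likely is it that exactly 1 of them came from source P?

0.2399

Given the total, each event is independently from source P with probability p = λ_P/(λ_P+λ_Q) = 2.8/6.7 ≈ 0.4179.
So K ~ Binomial(5, 2.8/6.7): P(K = 1) = C(5,1) · (2.8/6.7)^1 · (3.9/6.7)^4 ≈ 0.2399.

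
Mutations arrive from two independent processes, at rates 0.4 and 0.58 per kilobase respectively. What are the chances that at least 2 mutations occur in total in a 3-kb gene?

0.7917

Independent Poisson processes superpose: combined rate λ = 0.4 + 0.58 = 0.98 per kilobase.
Over the interval, μ = 0.98 × 3 = 2.94 (a 3-kb gene = 3 kilobases).
P(N ≥ 2) = 1 − P(N ≤ 1) ≈ 0.7917.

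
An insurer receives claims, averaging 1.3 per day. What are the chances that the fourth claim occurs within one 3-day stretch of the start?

Over the interval, μ = 1.3 × 3 = 3.9 (a 3-day stretch = 3 days).
The fourth arrival falls in the interval iff at least 4 events occur there: P(S_4 ≤ t) = P(N ≥ 4) = 1 − P(N ≤ 3) ≈ 0.5468.

0.5468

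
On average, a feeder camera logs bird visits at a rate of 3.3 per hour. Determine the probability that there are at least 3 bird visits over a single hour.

With mean μ = 3.3 per hour,
P(N ≥ 3) = 1 − P(N ≤ 2) = 1 − Σ_{j=0}^{2} e^(−μ) μ^j/j! ≈ 0.6406.

0.6406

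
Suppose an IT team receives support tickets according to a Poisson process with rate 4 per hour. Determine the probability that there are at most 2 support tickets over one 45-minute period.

0.4232

Over the interval, μ = 4 × 0.75 = 3 (a 45-minute period = 0.75 hours).
P(N ≤ 2) = Σ_{j=0}^{2} e^(−μ) μ^j/j! ≈ 0.4232.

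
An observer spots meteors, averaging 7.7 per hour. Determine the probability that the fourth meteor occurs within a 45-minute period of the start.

Over the interval, μ = 7.7 × 0.75 = 5.775 (a 45-minute period = 0.75 hours).
The fourth arrival falls in the interval iff at least 4 events occur there: P(S_4 ≤ t) = P(N ≥ 4) = 1 − P(N ≤ 3) ≈ 0.8276.

0.8276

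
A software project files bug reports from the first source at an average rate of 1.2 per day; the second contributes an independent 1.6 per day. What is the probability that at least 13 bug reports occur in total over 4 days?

0.3334

Independent Poisson processes superpose: combined rate λ = 1.2 + 1.6 = 2.8 per day.
Over the interval, μ = 2.8 × 4 = 11.2 (4 days).
P(N ≥ 13) = 1 − P(N ≤ 12) ≈ 0.3334.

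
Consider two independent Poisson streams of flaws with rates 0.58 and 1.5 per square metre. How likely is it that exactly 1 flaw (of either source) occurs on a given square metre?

0.2599

Independent Poisson processes superpose: combined rate λ = 0.58 + 1.5 = 2.08 per square metre.
So μ = 2.08.
P(N = 1) = e^(−2.08) · 2.08^1/1! ≈ 0.2599.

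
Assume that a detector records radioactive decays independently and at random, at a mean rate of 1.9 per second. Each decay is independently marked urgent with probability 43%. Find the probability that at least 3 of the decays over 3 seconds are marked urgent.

0.4436

Thinning: the decays that are marked urgent themselves form a Poisson process with rate 0.43 × 1.9 = 0.817 per second.
Over the interval, μ = 0.817 × 3 = 2.451 (3 seconds).
P(N ≥ 3) = 1 − P(N ≤ 2) ≈ 0.4436.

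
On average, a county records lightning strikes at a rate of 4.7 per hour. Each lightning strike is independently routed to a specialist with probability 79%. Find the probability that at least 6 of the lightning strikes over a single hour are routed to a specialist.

0.1718

Thinning: the lightning strikes that are routed to a specialist themselves form a Poisson process with rate 0.79 × 4.7 = 3.713 per hour.
So μ = 3.713.
P(N ≥ 6) = 1 − P(N ≤ 5) ≈ 0.1718.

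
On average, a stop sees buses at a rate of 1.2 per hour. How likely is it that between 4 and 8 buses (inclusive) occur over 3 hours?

Over the interval, μ = 1.2 × 3 = 3.6 (3 hours).
P(4 ≤ N ≤ 8) = Σ_{j=4}^{8} e^(−3.6) · 3.6^j/j! ≈ 0.4731.

0.4731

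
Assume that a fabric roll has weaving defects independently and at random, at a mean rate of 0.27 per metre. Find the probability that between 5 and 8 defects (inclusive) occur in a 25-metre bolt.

0.5640

Over the interval, μ = 0.27 × 25 = 6.75 (a 25-metre bolt = 25 metres).
P(5 ≤ N ≤ 8) = Σ_{j=5}^{8} e^(−6.75) · 6.75^j/j! ≈ 0.5640.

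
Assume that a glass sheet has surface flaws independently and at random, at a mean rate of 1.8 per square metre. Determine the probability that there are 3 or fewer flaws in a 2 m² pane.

Over the interval, μ = 1.8 × 2 = 3.6 (a 2 m² pane = 2 square metres).
P(N ≤ 3) = Σ_{j=0}^{3} e^(−μ) μ^j/j! ≈ 0.5152.

0.5152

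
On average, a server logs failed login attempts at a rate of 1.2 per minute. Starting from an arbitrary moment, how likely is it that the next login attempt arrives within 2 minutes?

Inter-arrival times are exponential with rate λ = 1.2 per minute.
P(T ≤ 2) = 1 − e^(−λt) = 1 − e^(−1.2 × 2) = 1 − e^(−2.4) ≈ 0.9093.

0.9093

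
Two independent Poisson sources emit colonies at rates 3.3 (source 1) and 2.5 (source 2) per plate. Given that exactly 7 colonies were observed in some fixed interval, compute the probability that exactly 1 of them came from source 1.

0.0255

Given the total, each event is independently from source 1 with probability p = λ_1/(λ_1+λ_2) = 3.3/5.8 ≈ 0.5690.
So K ~ Binomial(7, 3.3/5.8): P(K = 1) = C(7,1) · (3.3/5.8)^1 · (2.5/5.8)^6 ≈ 0.0255.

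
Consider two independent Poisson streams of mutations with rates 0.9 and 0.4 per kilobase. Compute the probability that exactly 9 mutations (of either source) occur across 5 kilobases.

Independent Poisson processes superpose: combined rate λ = 0.9 + 0.4 = 1.3 per kilobase.
Over the interval, μ = 1.3 × 5 = 6.5 (5 kilobases).
P(N = 9) = e^(−6.5) · 6.5^9/9! ≈ 0.0858.

0.0858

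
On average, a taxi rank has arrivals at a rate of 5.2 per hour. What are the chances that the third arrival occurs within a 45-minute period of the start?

0.7469

Over the interval, μ = 5.2 × 0.75 = 3.9 (a 45-minute period = 0.75 hours).
The third arrival falls in the interval iff at least 3 events occur there: P(S_3 ≤ t) = P(N ≥ 3) = 1 − P(N ≤ 2) ≈ 0.7469.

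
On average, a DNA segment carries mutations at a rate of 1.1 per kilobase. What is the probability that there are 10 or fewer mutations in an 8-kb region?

0.7294

Over the interval, μ = 1.1 × 8 = 8.8 (an 8-kb region = 8 kilobases).
P(N ≤ 10) = Σ_{j=0}^{10} e^(−μ) μ^j/j! ≈ 0.7294.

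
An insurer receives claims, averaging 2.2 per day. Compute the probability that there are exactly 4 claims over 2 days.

Over the interval, μ = 2.2 × 2 = 4.4 (2 days).
P(N = 4) = e^(−μ) μ^4/4! = e^(−4.4) · 4.4^4/24 ≈ 0.1917.

0.1917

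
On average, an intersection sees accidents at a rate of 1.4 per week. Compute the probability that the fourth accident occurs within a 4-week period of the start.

0.8094

Over the interval, μ = 1.4 × 4 = 5.6 (a 4-week period = 4 weeks).
The fourth arrival falls in the interval iff at least 4 events occur there: P(S_4 ≤ t) = P(N ≥ 4) = 1 − P(N ≤ 3) ≈ 0.8094.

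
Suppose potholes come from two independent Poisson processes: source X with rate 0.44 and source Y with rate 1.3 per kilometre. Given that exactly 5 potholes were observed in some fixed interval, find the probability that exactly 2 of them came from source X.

Given the total, each event is independently from source X with probability p = λ_X/(λ_X+λ_Y) = 0.44/1.74 ≈ 0.2529.
So K ~ Binomial(5, 0.44/1.74): P(K = 2) = C(5,2) · (0.44/1.74)^2 · (1.3/1.74)^3 ≈ 0.2667.

0.2667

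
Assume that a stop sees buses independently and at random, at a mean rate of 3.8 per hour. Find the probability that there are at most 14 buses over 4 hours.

0.4453

Over the interval, μ = 3.8 × 4 = 15.2 (4 hours).
P(N ≤ 14) = Σ_{j=0}^{14} e^(−μ) μ^j/j! ≈ 0.4453.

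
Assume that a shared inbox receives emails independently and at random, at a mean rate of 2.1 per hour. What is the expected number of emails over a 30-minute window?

1.05

E[N] = λt = 2.1 × 0.5 = 1.05 (a 30-minute window = 0.5 hours).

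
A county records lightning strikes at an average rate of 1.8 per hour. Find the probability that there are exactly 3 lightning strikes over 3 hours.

Over the interval, μ = 1.8 × 3 = 5.4 (3 hours).
P(N = 3) = e^(−μ) μ^3/3! = e^(−5.4) · 5.4^3/6 ≈ 0.1185.

0.1185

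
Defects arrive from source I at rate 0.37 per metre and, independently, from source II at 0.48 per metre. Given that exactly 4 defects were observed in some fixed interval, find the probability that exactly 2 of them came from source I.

Given the total, each event is independently from source I with probability p = λ_I/(λ_I+λ_II) = 0.37/0.85 ≈ 0.4353.
So K ~ Binomial(4, 0.37/0.85): P(K = 2) = C(4,2) · (0.37/0.85)^2 · (0.48/0.85)^2 ≈ 0.3625.

0.3625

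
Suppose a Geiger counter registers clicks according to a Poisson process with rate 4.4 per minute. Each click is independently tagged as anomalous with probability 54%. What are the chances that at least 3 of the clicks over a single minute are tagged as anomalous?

Thinning: the clicks that are tagged as anomalous themselves form a Poisson process with rate 0.54 × 4.4 = 2.376 per minute.
So μ = 2.376.
P(N ≥ 3) = 1 − P(N ≤ 2) ≈ 0.4240.

0.4240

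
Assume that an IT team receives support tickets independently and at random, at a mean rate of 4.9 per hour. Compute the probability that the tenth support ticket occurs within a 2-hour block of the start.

0.5168

Over the interval, μ = 4.9 × 2 = 9.8 (a 2-hour block = 2 hours).
The tenth arrival falls in the interval iff at least 10 events occur there: P(S_10 ≤ t) = P(N ≥ 10) = 1 − P(N ≤ 9) ≈ 0.5168.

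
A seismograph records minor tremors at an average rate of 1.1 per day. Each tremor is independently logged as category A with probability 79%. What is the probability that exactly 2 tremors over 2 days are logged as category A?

Thinning: the tremors that are logged as category A themselves form a Poisson process with rate 0.79 × 1.1 = 0.869 per day.
Over the interval, μ = 0.869 × 2 = 1.738 (2 days).
P(N = 2) = e^(−1.738) · 1.738^2/2! ≈ 0.2656.

0.2656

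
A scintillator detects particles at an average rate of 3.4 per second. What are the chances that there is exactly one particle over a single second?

With mean μ = 3.4 per second,
P(N = 1) = e^(−μ) μ^1/1! = e^(−3.4) · 3.4^1/1 ≈ 0.1135.

0.1135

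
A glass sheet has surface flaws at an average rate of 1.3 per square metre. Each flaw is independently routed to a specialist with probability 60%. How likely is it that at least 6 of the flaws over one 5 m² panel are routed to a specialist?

Thinning: the flaws that are routed to a specialist themselves form a Poisson process with rate 0.6 × 1.3 = 0.78 per square metre.
Over the interval, μ = 0.78 × 5 = 3.9 (a 5 m² panel = 5 square metres).
P(N ≥ 6) = 1 − P(N ≤ 5) ≈ 0.1994.

0.1994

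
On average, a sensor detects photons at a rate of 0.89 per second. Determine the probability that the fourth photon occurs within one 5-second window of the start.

Over the interval, μ = 0.89 × 5 = 4.45 (a 5-second window = 5 seconds).
The fourth arrival falls in the interval iff at least 4 events occur there: P(S_4 ≤ t) = P(N ≥ 4) = 1 − P(N ≤ 3) ≈ 0.6492.

0.6492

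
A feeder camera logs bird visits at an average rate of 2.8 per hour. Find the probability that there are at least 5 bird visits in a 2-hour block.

Over the interval, μ = 2.8 × 2 = 5.6 (a 2-hour block = 2 hours).
P(N ≥ 5) = 1 − P(N ≤ 4) = 1 − Σ_{j=0}^{4} e^(−μ) μ^j/j! ≈ 0.6578.

0.6578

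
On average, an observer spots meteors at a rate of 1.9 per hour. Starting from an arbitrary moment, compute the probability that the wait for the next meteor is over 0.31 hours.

0.5549

The wait for the next event is exponential with rate λ = 1.9 per hour.
P(T > 0.31) = e^(−λt) = e^(−1.9 × 0.31) = e^(−0.589) ≈ 0.5549.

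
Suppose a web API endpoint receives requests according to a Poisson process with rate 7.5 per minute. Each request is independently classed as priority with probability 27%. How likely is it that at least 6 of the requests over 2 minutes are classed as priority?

0.2227

Thinning: the requests that are classed as priority themselves form a Poisson process with rate 0.27 × 7.5 = 2.025 per minute.
Over the interval, μ = 2.025 × 2 = 4.05 (2 minutes).
P(N ≥ 6) = 1 − P(N ≤ 5) ≈ 0.2227.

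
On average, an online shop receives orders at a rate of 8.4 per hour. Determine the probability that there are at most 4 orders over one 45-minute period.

0.2469

Over the interval, μ = 8.4 × 0.75 = 6.3 (a 45-minute period = 0.75 hours).
P(N ≤ 4) = Σ_{j=0}^{4} e^(−μ) μ^j/j! ≈ 0.2469.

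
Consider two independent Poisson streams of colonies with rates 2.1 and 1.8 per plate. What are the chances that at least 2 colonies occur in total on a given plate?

Independent Poisson processes superpose: combined rate λ = 2.1 + 1.8 = 3.9 per plate.
So μ = 3.9.
P(N ≥ 2) = 1 − P(N ≤ 1) ≈ 0.9008.

0.9008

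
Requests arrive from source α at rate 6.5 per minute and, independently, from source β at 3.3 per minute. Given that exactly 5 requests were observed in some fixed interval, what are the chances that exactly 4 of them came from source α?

Given the total, each event is independently from source α with probability p = λ_α/(λ_α+λ_β) = 6.5/9.8 ≈ 0.6633.
So K ~ Binomial(5, 6.5/9.8): P(K = 4) = C(5,4) · (6.5/9.8)^4 · (3.3/9.8)^1 ≈ 0.3258.

0.3258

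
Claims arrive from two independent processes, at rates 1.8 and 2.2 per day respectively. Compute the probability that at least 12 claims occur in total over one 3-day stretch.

0.5384

Independent Poisson processes superpose: combined rate λ = 1.8 + 2.2 = 4 per day.
Over the interval, μ = 4 × 3 = 12 (a 3-day stretch = 3 days).
P(N ≥ 12) = 1 − P(N ≤ 11) ≈ 0.5384.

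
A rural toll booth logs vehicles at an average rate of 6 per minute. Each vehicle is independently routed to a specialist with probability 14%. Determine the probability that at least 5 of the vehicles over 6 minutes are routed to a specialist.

0.5665

Thinning: the vehicles that are routed to a specialist themselves form a Poisson process with rate 0.14 × 6 = 0.84 per minute.
Over the interval, μ = 0.84 × 6 = 5.04 (6 minutes).
P(N ≥ 5) = 1 − P(N ≤ 4) ≈ 0.5665.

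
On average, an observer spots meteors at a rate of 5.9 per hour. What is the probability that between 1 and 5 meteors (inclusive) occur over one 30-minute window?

0.8687

Over the interval, μ = 5.9 × 0.5 = 2.95 (a 30-minute window = 0.5 hours).
P(1 ≤ N ≤ 5) = Σ_{j=1}^{5} e^(−2.95) · 2.95^j/j! ≈ 0.8687.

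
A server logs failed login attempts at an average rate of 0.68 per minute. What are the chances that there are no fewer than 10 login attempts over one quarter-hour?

0.5668

Over the interval, μ = 0.68 × 15 = 10.2 (a quarter-hour = 15 minutes).
P(N ≥ 10) = 1 − P(N ≤ 9) = 1 − Σ_{j=0}^{9} e^(−μ) μ^j/j! ≈ 0.5668.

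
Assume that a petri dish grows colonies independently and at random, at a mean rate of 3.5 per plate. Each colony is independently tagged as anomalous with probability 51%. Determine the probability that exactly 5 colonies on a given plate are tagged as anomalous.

0.0253

Thinning: the colonies that are tagged as anomalous themselves form a Poisson process with rate 0.51 × 3.5 = 1.785 per plate.
So μ = 1.785.
P(N = 5) = e^(−1.785) · 1.785^5/5! ≈ 0.0253.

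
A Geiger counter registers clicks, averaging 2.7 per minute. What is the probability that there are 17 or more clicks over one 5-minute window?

0.2025

Over the interval, μ = 2.7 × 5 = 13.5 (a 5-minute window = 5 minutes).
P(N ≥ 17) = 1 − P(N ≤ 16) = 1 − Σ_{j=0}^{16} e^(−μ) μ^j/j! ≈ 0.2025.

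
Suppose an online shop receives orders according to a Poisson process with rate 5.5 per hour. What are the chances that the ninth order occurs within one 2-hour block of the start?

0.7680

Over the interval, μ = 5.5 × 2 = 11 (a 2-hour block = 2 hours).
The ninth arrival falls in the interval iff at least 9 events occur there: P(S_9 ≤ t) = P(N ≥ 9) = 1 − P(N ≤ 8) ≈ 0.7680.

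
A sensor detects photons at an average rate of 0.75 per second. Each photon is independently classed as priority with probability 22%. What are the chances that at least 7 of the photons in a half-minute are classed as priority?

0.2305

Thinning: the photons that are classed as priority themselves form a Poisson process with rate 0.22 × 0.75 = 0.165 per second.
Over the interval, μ = 0.165 × 30 = 4.95 (a half-minute = 30 seconds).
P(N ≥ 7) = 1 − P(N ≤ 6) ≈ 0.2305.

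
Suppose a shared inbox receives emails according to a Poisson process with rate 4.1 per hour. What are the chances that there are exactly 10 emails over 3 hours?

Over the interval, μ = 4.1 × 3 = 12.3 (3 hours).
P(N = 10) = e^(−μ) μ^10/10! = e^(−12.3) · 12.3^10/3628800 ≈ 0.0994.

0.0994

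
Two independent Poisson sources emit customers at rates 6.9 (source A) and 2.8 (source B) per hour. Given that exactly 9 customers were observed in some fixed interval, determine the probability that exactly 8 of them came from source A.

Given the total, each event is independently from source A with probability p = λ_A/(λ_A+λ_B) = 6.9/9.7 ≈ 0.7113.
So K ~ Binomial(9, 6.9/9.7): P(K = 8) = C(9,8) · (6.9/9.7)^8 · (2.8/9.7)^1 ≈ 0.1703.

0.1703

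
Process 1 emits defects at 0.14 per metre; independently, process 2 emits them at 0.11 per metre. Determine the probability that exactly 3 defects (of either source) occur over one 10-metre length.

Independent Poisson processes superpose: combined rate λ = 0.14 + 0.11 = 0.25 per metre.
Over the interval, μ = 0.25 × 10 = 2.5 (a 10-metre length = 10 metres).
P(N = 3) = e^(−2.5) · 2.5^3/3! ≈ 0.2138.

0.2138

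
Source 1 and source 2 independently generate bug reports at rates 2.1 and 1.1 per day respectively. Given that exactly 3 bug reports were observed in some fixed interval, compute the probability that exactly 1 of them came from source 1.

0.2326

Given the total, each event is independently from source 1 with probability p = λ_1/(λ_1+λ_2) = 2.1/3.2 ≈ 0.6562.
So K ~ Binomial(3, 2.1/3.2): P(K = 1) = C(3,1) · (2.1/3.2)^1 · (1.1/3.2)^2 ≈ 0.2326.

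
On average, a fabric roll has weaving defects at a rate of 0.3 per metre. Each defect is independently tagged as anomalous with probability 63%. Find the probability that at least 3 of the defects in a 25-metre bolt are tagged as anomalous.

0.8502

Thinning: the defects that are tagged as anomalous themselves form a Poisson process with rate 0.63 × 0.3 = 0.189 per metre.
Over the interval, μ = 0.189 × 25 = 4.725 (a 25-metre bolt = 25 metres).
P(N ≥ 3) = 1 − P(N ≤ 2) ≈ 0.8502.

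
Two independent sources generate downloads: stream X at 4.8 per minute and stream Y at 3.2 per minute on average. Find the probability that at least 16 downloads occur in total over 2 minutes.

Independent Poisson processes superpose: combined rate λ = 4.8 + 3.2 = 8 per minute.
Over the interval, μ = 8 × 2 = 16 (2 minutes).
P(N ≥ 16) = 1 − P(N ≤ 15) ≈ 0.5333.

0.5333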